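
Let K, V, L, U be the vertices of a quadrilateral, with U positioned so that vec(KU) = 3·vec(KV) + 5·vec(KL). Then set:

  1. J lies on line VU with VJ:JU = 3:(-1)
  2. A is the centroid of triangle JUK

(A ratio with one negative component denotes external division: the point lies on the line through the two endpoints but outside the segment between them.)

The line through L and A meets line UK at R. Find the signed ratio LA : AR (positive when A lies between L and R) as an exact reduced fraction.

Assign K = (0, 0), V = (1, 0), L = (0, 1), U = (3, 5) — the answer is frame-independent, so this choice is without loss of generality.
1. J lies on line VU with VJ:JU = 3:(-1) ⇒ J = (4, 15/2)
2. A is the centroid of triangle JUK ⇒ A = (7/3, 25/6)
line LA meets UK at R = (42/13, 70/13)
A = L + t·(R−L) with t = 13/18, so LA:AR = 13/18:5/18

LA:AR = 13/5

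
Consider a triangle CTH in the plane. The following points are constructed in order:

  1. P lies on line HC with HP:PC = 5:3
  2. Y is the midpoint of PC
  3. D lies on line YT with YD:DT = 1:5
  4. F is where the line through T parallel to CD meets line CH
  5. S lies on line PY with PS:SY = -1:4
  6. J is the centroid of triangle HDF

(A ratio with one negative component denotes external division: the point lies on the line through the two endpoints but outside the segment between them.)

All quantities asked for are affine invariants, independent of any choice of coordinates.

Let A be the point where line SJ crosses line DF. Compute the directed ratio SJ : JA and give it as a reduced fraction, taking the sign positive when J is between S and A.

SJ:JA = 35/31

Work in coordinates with C = (0, 0), T = (1, 0), H = (0, 1).
1. P lies on line HC with HP:PC = 5:3 ⇒ P = (0, 3/8)
2. Y is the midpoint of PC ⇒ Y = (0, 3/16)
3. D lies on line YT with YD:DT = 1:5 ⇒ D = (1/6, 5/32)
4. F is where the line through T parallel to CD meets line CH ⇒ F = (0, -15/16)
5. S lies on line PY with PS:SY = -1:4 ⇒ S = (0, 7/16)
6. J is the centroid of triangle HDF ⇒ J = (1/18, 7/96)
line SJ meets DF at A = (11/105, -1/4)
J = S + t·(A−S) with t = 35/66, so SJ:JA = 35/66:31/66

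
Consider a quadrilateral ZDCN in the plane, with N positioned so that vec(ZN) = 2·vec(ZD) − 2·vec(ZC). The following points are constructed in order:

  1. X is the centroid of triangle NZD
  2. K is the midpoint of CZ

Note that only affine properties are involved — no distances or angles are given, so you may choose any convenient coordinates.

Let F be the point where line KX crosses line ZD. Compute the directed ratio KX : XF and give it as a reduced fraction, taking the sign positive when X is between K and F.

Choose coordinates Z = (0, 0), D = (1, 0), C = (0, 1), N = (2, -2).
1. X is the centroid of triangle NZD ⇒ X = (1, -2/3)
2. K is the midpoint of CZ ⇒ K = (0, 1/2)
line KX meets ZD at F = (3/7, 0)
X = K + t·(F−K) with t = 7/3, so KX:XF = 7/3:-4/3

KX:XF = -7/4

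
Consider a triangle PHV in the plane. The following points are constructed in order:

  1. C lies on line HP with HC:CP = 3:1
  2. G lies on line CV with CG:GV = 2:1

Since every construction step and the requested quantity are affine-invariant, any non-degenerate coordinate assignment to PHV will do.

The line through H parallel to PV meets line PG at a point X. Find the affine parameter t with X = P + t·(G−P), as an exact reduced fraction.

Work in coordinates with P = (0, 0), H = (1, 0), V = (0, 1).
1. C lies on line HP with HC:CP = 3:1 ⇒ C = (1/4, 0)
2. G lies on line CV with CG:GV = 2:1 ⇒ G = (1/12, 2/3)
through H parallel to PV: direction (0, 1); meets PG at X = (1, 8)
X = P + t·(G−P) with t = 12

t = 12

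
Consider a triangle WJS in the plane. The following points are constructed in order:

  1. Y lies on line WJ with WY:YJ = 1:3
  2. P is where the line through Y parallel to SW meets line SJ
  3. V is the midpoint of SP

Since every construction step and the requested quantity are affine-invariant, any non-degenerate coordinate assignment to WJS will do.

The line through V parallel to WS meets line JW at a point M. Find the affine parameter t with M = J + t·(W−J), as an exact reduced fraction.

Choose coordinates W = (0, 0), J = (1, 0), S = (0, 1).
1. Y lies on line WJ with WY:YJ = 1:3 ⇒ Y = (1/4, 0)
2. P is where the line through Y parallel to SW meets line SJ ⇒ P = (1/4, 3/4)
3. V is the midpoint of SP ⇒ V = (1/8, 7/8)
through V parallel to WS: direction (0, 1); meets JW at M = (1/8, 0)
M = J + t·(W−J) with t = 7/8

t = 7/8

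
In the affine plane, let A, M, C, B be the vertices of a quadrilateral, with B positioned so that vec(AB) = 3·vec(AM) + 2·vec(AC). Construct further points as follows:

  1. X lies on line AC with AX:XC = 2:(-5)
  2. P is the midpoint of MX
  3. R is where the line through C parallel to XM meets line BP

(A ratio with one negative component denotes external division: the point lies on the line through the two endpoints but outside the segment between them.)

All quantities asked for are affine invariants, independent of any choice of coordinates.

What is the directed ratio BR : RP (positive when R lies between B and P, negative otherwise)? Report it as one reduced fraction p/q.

BR:RP = -3/5

Set A = (0, 0), M = (1, 0), C = (0, 1), B = (3, 2); any affine frame gives the same invariant.
1. X lies on line AC with AX:XC = 2:(-5) ⇒ X = (0, -2/3)
2. P is the midpoint of MX ⇒ P = (1/2, -1/3)
3. R is where the line through C parallel to XM meets line BP ⇒ R = (27/4, 11/2)
R = B + t·(P−B) with t = -3/2, so BR:RP = t:(1−t) = -3/2:5/2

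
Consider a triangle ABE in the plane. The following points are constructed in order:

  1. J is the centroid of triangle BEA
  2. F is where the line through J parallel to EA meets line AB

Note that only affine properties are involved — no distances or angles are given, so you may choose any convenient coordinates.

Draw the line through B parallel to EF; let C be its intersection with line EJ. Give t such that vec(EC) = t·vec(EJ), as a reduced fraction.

Assign A = (0, 0), B = (1, 0), E = (0, 1) — the answer is frame-independent, so this choice is without loss of generality.
1. J is the centroid of triangle BEA ⇒ J = (1/3, 1/3)
2. F is where the line through J parallel to EA meets line AB ⇒ F = (1/3, 0)
through B parallel to EF: direction (1/3, -1); meets EJ at C = (2, -3)
C = E + t·(J−E) with t = 6

t = 6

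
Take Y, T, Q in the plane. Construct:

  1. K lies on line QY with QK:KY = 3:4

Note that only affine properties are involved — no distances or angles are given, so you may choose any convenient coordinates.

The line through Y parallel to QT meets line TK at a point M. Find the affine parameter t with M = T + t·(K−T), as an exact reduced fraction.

Set Y = (0, 0), T = (1, 0), Q = (0, 1); any affine frame gives the same invariant.
1. K lies on line QY with QK:KY = 3:4 ⇒ K = (0, 4/7)
through Y parallel to QT: direction (1, -1); meets TK at M = (-4/3, 4/3)
M = T + t·(K−T) with t = 7/3

t = 7/3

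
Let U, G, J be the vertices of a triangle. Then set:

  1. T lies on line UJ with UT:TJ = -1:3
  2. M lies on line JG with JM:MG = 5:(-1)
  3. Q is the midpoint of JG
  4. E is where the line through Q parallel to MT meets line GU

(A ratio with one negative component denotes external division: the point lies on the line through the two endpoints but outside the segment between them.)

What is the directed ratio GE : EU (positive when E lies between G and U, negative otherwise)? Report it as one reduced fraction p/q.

Assign U = (0, 0), G = (1, 0), J = (0, 1) — the answer is frame-independent, so this choice is without loss of generality.
1. T lies on line UJ with UT:TJ = -1:3 ⇒ T = (0, -1/2)
2. M lies on line JG with JM:MG = 5:(-1) ⇒ M = (5/4, -1/4)
3. Q is the midpoint of JG ⇒ Q = (1/2, 1/2)
4. E is where the line through Q parallel to MT meets line GU ⇒ E = (-2, 0)
E = G + t·(U−G) with t = 3, so GE:EU = t:(1−t) = 3:-2

GE:EU = -3/2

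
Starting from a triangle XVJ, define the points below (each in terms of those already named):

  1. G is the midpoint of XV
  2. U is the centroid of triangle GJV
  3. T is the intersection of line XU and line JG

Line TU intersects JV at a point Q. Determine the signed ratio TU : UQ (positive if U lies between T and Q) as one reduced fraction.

TU:UQ = 5/4

Choose coordinates X = (0, 0), V = (1, 0), J = (0, 1).
1. G is the midpoint of XV ⇒ G = (1/2, 0)
2. U is the centroid of triangle GJV ⇒ U = (1/2, 1/3)
3. T is the intersection of line XU and line JG ⇒ T = (3/8, 1/4)
line TU meets JV at Q = (3/5, 2/5)
U = T + t·(Q−T) with t = 5/9, so TU:UQ = 5/9:4/9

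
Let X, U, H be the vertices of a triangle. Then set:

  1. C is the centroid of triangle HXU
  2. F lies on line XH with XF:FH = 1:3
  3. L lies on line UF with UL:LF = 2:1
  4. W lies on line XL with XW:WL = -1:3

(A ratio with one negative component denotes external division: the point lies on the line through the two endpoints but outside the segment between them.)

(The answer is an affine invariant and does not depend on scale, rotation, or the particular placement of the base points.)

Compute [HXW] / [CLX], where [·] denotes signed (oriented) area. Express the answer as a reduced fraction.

Assign X = (0, 0), U = (1, 0), H = (0, 1) — the answer is frame-independent, so this choice is without loss of generality.
1. C is the centroid of triangle HXU ⇒ C = (1/3, 1/3)
2. F lies on line XH with XF:FH = 1:3 ⇒ F = (0, 1/4)
3. L lies on line UF with UL:LF = 2:1 ⇒ L = (1/3, 1/6)
4. W lies on line XL with XW:WL = -1:3 ⇒ W = (-1/6, -1/12)
2·[HXW] = -1/6, 2·[CLX] = -1/18
[HXW]:[CLX] = -1/6:-1/18 = 3

[HXW]:[CLX] = 3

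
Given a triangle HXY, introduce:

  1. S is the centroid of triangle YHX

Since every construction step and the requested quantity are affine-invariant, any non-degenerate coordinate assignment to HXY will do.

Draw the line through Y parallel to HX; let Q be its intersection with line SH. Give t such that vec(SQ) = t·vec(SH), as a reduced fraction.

t = -2

Work in coordinates with H = (0, 0), X = (1, 0), Y = (0, 1).
1. S is the centroid of triangle YHX ⇒ S = (1/3, 1/3)
through Y parallel to HX: direction (1, 0); meets SH at Q = (1, 1)
Q = S + t·(H−S) with t = -2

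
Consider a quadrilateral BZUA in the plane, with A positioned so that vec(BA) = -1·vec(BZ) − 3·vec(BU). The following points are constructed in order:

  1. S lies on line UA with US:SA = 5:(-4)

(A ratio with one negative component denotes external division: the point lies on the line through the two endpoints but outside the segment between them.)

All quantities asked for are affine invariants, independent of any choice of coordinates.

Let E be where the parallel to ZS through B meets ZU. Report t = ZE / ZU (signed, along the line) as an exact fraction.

t = 19/25

Choose coordinates B = (0, 0), Z = (1, 0), U = (0, 1), A = (-1, -3).
1. S lies on line UA with US:SA = 5:(-4) ⇒ S = (-5, -19)
through B parallel to ZS: direction (-6, -19); meets ZU at E = (6/25, 19/25)
E = Z + t·(U−Z) with t = 19/25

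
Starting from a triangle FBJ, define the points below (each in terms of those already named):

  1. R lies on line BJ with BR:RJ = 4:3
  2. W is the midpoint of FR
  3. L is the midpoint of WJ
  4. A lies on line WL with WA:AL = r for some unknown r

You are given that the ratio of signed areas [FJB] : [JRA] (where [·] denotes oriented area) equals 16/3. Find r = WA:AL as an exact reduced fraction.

Set F = (0, 0), B = (1, 0), J = (0, 1); any affine frame gives the same invariant.
1. R lies on line BJ with BR:RJ = 4:3 ⇒ R = (3/7, 4/7)
2. W is the midpoint of FR ⇒ W = (3/14, 2/7)
3. L is the midpoint of WJ ⇒ L = (3/28, 9/14)
4. With WA:AL = r, write λ = r/(r+1) so A = W + λ·(L−W); A is affine-linear in λ
Every point depending on A is an affine combination of A and λ-independent points, so each such coordinate is linear in λ; the λ² term in each signed area is a multiple of (L−W)×(L−W) = 0, so 2·[FJB] and 2·[JRA] are each linear in λ. Evaluating at λ=0 and λ=1:
  2·[FJB] = -1,   2·[JRA] = 3/28·λ − 3/14
So [FJB]:[JRA] = (-1) / (3/28·λ − 3/14). Setting this equal to 16/3:
  -1 = 16/3·(3/28·λ − 3/14)  ⇒  λ = 1/4
Then r = λ/(1−λ) = (1/4)/(3/4) = 1/3. Check: with r = 1/3, A = (3/16, 3/8) and [FJB]:[JRA] = 16/3 as required.

r = 1/3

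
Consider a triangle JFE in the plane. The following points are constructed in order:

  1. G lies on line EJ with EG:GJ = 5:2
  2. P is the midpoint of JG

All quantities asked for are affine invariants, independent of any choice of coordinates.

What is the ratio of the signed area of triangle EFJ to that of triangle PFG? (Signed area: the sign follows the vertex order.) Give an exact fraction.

Choose coordinates J = (0, 0), F = (1, 0), E = (0, 1).
1. G lies on line EJ with EG:GJ = 5:2 ⇒ G = (0, 2/7)
2. P is the midpoint of JG ⇒ P = (0, 1/7)
2·[EFJ] = -1, 2·[PFG] = 1/7
[EFJ]:[PFG] = -1:1/7 = -7

[EFJ]:[PFG] = -7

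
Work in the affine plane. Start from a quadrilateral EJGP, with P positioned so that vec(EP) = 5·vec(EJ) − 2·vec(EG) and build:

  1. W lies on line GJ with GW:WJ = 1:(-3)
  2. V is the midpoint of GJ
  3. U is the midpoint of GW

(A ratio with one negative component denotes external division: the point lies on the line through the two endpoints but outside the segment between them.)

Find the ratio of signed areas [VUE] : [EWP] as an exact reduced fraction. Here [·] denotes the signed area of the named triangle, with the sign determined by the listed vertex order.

[VUE]:[EWP] = -3/26

Assign E = (0, 0), J = (1, 0), G = (0, 1), P = (5, -2) — the answer is frame-independent, so this choice is without loss of generality.
1. W lies on line GJ with GW:WJ = 1:(-3) ⇒ W = (-1/2, 3/2)
2. V is the midpoint of GJ ⇒ V = (1/2, 1/2)
3. U is the midpoint of GW ⇒ U = (-1/4, 5/4)
2·[VUE] = 3/4, 2·[EWP] = -13/2
[VUE]:[EWP] = 3/4:-13/2 = -3/26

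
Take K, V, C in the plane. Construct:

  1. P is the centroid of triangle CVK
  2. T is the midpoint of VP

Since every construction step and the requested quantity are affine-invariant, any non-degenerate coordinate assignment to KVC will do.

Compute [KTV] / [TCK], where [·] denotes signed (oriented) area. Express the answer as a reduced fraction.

[KTV]:[TCK] = -1/4

Assign K = (0, 0), V = (1, 0), C = (0, 1) — the answer is frame-independent, so this choice is without loss of generality.
1. P is the centroid of triangle CVK ⇒ P = (1/3, 1/3)
2. T is the midpoint of VP ⇒ T = (2/3, 1/6)
2·[KTV] = -1/6, 2·[TCK] = 2/3
[KTV]:[TCK] = -1/6:2/3 = -1/4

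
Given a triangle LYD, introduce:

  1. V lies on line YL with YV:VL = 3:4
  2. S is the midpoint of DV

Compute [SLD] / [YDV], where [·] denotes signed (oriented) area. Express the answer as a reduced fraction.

[SLD]:[YDV] = -2/3

Assign L = (0, 0), Y = (1, 0), D = (0, 1) — the answer is frame-independent, so this choice is without loss of generality.
1. V lies on line YL with YV:VL = 3:4 ⇒ V = (4/7, 0)
2. S is the midpoint of DV ⇒ S = (2/7, 1/2)
2·[SLD] = -2/7, 2·[YDV] = 3/7
[SLD]:[YDV] = -2/7:3/7 = -2/3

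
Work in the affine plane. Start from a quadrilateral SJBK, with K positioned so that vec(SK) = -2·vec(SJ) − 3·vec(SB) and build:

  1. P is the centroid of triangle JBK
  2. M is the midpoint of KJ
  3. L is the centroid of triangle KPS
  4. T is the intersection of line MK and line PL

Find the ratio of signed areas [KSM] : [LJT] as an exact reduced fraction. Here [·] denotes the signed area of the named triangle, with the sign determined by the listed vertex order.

[KSM]:[LJT] = 27/40

Work in coordinates with S = (0, 0), J = (1, 0), B = (0, 1), K = (-2, -3).
1. P is the centroid of triangle JBK ⇒ P = (-1/3, -2/3)
2. M is the midpoint of KJ ⇒ M = (-1/2, -3/2)
3. L is the centroid of triangle KPS ⇒ L = (-7/9, -11/9)
4. T is the intersection of line MK and line PL ⇒ T = (-3, -4)
2·[KSM] = -3/2, 2·[LJT] = -20/9
[KSM]:[LJT] = -3/2:-20/9 = 27/40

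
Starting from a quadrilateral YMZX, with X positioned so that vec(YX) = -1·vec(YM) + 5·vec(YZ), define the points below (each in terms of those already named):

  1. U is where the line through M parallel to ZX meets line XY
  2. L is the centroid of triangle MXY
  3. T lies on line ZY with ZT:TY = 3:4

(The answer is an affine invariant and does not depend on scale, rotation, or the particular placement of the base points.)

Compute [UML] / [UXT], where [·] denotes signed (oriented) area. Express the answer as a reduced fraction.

[UML]:[UXT] = -245/36

Work in coordinates with Y = (0, 0), M = (1, 0), Z = (0, 1), X = (-1, 5).
1. U is where the line through M parallel to ZX meets line XY ⇒ U = (-4, 20)
2. L is the centroid of triangle MXY ⇒ L = (0, 5/3)
3. T lies on line ZY with ZT:TY = 3:4 ⇒ T = (0, 4/7)
2·[UML] = -35/3, 2·[UXT] = 12/7
[UML]:[UXT] = -35/3:12/7 = -245/36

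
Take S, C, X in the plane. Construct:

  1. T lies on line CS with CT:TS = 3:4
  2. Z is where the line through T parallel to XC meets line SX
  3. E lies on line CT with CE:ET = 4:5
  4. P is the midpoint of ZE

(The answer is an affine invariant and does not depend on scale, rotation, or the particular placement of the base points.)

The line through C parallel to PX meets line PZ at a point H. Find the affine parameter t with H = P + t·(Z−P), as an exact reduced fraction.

Assign S = (0, 0), C = (1, 0), X = (0, 1) — the answer is frame-independent, so this choice is without loss of generality.
1. T lies on line CS with CT:TS = 3:4 ⇒ T = (4/7, 0)
2. Z is where the line through T parallel to XC meets line SX ⇒ Z = (0, 4/7)
3. E lies on line CT with CE:ET = 4:5 ⇒ E = (17/21, 0)
4. P is the midpoint of ZE ⇒ P = (17/42, 2/7)
through C parallel to PX: direction (-17/42, 5/7); meets PZ at H = (71/63, -80/357)
H = P + t·(Z−P) with t = -91/51

t = -91/51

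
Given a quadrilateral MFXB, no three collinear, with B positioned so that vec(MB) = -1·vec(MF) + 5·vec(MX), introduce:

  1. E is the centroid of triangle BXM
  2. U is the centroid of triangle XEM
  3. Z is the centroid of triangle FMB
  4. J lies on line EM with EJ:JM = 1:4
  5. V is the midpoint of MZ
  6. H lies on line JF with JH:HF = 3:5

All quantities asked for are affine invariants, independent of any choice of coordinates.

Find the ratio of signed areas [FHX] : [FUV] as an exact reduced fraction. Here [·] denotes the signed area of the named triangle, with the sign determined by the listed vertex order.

Set M = (0, 0), F = (1, 0), X = (0, 1), B = (-1, 5); any affine frame gives the same invariant.
1. E is the centroid of triangle BXM ⇒ E = (-1/3, 2)
2. U is the centroid of triangle XEM ⇒ U = (-1/9, 1)
3. Z is the centroid of triangle FMB ⇒ Z = (0, 5/3)
4. J lies on line EM with EJ:JM = 1:4 ⇒ J = (-4/15, 8/5)
5. V is the midpoint of MZ ⇒ V = (0, 5/6)
6. H lies on line JF with JH:HF = 3:5 ⇒ H = (5/24, 1)
2·[FHX] = 5/24, 2·[FUV] = 2/27
[FHX]:[FUV] = 5/24:2/27 = 45/16

[FHX]:[FUV] = 45/16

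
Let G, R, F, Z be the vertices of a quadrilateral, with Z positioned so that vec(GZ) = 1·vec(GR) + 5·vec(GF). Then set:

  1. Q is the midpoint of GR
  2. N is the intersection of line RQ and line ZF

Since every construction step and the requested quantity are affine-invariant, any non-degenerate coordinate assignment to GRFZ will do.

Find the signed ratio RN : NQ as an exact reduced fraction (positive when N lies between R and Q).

Set G = (0, 0), R = (1, 0), F = (0, 1), Z = (1, 5); any affine frame gives the same invariant.
1. Q is the midpoint of GR ⇒ Q = (1/2, 0)
2. N is the intersection of line RQ and line ZF ⇒ N = (-1/4, 0)
N = R + t·(Q−R) with t = 5/2, so RN:NQ = t:(1−t) = 5/2:-3/2

RN:NQ = -5/3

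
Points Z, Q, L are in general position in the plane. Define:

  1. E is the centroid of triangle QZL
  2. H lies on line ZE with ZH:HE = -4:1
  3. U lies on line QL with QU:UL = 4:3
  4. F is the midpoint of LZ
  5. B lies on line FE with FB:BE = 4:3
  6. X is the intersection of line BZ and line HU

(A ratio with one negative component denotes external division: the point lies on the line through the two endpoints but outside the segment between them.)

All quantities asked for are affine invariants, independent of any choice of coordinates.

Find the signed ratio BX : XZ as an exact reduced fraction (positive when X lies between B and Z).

BX:XZ = -29/56

Set Z = (0, 0), Q = (1, 0), L = (0, 1); any affine frame gives the same invariant.
1. E is the centroid of triangle QZL ⇒ E = (1/3, 1/3)
2. H lies on line ZE with ZH:HE = -4:1 ⇒ H = (4/9, 4/9)
3. U lies on line QL with QU:UL = 4:3 ⇒ U = (3/7, 4/7)
4. F is the midpoint of LZ ⇒ F = (0, 1/2)
5. B lies on line FE with FB:BE = 4:3 ⇒ B = (4/21, 17/42)
6. X is the intersection of line BZ and line HU ⇒ X = (32/81, 68/81)
X = B + t·(Z−B) with t = -29/27, so BX:XZ = t:(1−t) = -29/27:56/27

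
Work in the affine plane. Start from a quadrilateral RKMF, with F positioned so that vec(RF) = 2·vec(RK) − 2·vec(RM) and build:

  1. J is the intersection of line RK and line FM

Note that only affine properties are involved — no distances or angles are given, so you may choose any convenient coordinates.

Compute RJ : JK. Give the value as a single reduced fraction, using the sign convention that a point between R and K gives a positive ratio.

Work in coordinates with R = (0, 0), K = (1, 0), M = (0, 1), F = (2, -2).
1. J is the intersection of line RK and line FM ⇒ J = (2/3, 0)
J = R + t·(K−R) with t = 2/3, so RJ:JK = t:(1−t) = 2/3:1/3

RJ:JK = 2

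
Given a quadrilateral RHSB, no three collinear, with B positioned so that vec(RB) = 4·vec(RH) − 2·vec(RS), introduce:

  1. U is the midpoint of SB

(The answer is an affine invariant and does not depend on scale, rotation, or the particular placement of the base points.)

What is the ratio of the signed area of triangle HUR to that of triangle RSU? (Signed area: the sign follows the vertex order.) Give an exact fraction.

Assign R = (0, 0), H = (1, 0), S = (0, 1), B = (4, -2) — the answer is frame-independent, so this choice is without loss of generality.
1. U is the midpoint of SB ⇒ U = (2, -1/2)
2·[HUR] = -1/2, 2·[RSU] = -2
[HUR]:[RSU] = -1/2:-2 = 1/4

[HUR]:[RSU] = 1/4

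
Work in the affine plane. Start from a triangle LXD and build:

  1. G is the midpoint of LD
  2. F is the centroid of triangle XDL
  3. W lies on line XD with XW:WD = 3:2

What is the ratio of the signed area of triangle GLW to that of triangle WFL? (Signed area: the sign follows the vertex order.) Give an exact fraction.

Assign L = (0, 0), X = (1, 0), D = (0, 1) — the answer is frame-independent, so this choice is without loss of generality.
1. G is the midpoint of LD ⇒ G = (0, 1/2)
2. F is the centroid of triangle XDL ⇒ F = (1/3, 1/3)
3. W lies on line XD with XW:WD = 3:2 ⇒ W = (2/5, 3/5)
2·[GLW] = 1/5, 2·[WFL] = -1/15
[GLW]:[WFL] = 1/5:-1/15 = -3

[GLW]:[WFL] = -3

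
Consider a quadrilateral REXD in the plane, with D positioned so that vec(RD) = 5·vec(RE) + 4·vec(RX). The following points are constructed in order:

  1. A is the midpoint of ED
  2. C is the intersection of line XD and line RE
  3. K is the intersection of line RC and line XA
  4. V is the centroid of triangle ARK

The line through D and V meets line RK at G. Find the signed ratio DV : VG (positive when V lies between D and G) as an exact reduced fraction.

DV:VG = 5

Choose coordinates R = (0, 0), E = (1, 0), X = (0, 1), D = (5, 4).
1. A is the midpoint of ED ⇒ A = (3, 2)
2. C is the intersection of line XD and line RE ⇒ C = (-5/3, 0)
3. K is the intersection of line RC and line XA ⇒ K = (-3, 0)
4. V is the centroid of triangle ARK ⇒ V = (0, 2/3)
line DV meets RK at G = (-1, 0)
V = D + t·(G−D) with t = 5/6, so DV:VG = 5/6:1/6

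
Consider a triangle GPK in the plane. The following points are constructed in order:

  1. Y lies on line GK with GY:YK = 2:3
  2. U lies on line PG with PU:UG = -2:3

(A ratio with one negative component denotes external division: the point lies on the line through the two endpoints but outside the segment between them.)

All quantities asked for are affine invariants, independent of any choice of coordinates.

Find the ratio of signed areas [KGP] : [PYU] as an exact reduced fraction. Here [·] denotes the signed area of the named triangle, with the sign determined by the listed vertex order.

Work in coordinates with G = (0, 0), P = (1, 0), K = (0, 1).
1. Y lies on line GK with GY:YK = 2:3 ⇒ Y = (0, 2/5)
2. U lies on line PG with PU:UG = -2:3 ⇒ U = (3, 0)
2·[KGP] = 1, 2·[PYU] = -4/5
[KGP]:[PYU] = 1:-4/5 = -5/4

[KGP]:[PYU] = -5/4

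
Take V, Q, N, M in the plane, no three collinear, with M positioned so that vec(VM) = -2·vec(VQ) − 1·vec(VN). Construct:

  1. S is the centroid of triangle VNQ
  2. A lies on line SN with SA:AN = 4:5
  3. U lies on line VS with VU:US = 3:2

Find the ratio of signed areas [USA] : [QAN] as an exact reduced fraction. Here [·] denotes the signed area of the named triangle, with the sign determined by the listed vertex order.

Work in coordinates with V = (0, 0), Q = (1, 0), N = (0, 1), M = (-2, -1).
1. S is the centroid of triangle VNQ ⇒ S = (1/3, 1/3)
2. A lies on line SN with SA:AN = 4:5 ⇒ A = (5/27, 17/27)
3. U lies on line VS with VU:US = 3:2 ⇒ U = (1/5, 1/5)
2·[USA] = 8/135, 2·[QAN] = -5/27
[USA]:[QAN] = 8/135:-5/27 = -8/25

[USA]:[QAN] = -8/25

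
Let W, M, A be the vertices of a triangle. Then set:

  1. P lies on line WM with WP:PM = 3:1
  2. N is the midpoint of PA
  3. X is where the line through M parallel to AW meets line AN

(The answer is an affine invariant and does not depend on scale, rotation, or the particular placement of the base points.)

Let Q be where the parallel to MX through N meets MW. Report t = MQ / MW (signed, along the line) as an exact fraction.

Set W = (0, 0), M = (1, 0), A = (0, 1); any affine frame gives the same invariant.
1. P lies on line WM with WP:PM = 3:1 ⇒ P = (3/4, 0)
2. N is the midpoint of PA ⇒ N = (3/8, 1/2)
3. X is where the line through M parallel to AW meets line AN ⇒ X = (1, -1/3)
through N parallel to MX: direction (0, -1/3); meets MW at Q = (3/8, 0)
Q = M + t·(W−M) with t = 5/8

t = 5/8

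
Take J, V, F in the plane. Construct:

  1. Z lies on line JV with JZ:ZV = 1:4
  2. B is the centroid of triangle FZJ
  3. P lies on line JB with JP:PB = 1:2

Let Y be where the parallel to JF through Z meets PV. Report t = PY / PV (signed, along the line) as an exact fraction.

Work in coordinates with J = (0, 0), V = (1, 0), F = (0, 1).
1. Z lies on line JV with JZ:ZV = 1:4 ⇒ Z = (1/5, 0)
2. B is the centroid of triangle FZJ ⇒ B = (1/15, 1/3)
3. P lies on line JB with JP:PB = 1:2 ⇒ P = (1/45, 1/9)
through Z parallel to JF: direction (0, 1); meets PV at Y = (1/5, 1/11)
Y = P + t·(V−P) with t = 2/11

t = 2/11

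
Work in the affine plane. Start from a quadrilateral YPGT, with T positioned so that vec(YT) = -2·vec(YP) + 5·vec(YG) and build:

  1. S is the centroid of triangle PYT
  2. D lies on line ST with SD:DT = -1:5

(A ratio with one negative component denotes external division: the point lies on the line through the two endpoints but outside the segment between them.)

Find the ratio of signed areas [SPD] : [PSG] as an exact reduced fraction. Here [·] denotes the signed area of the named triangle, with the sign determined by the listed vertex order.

[SPD]:[PSG] = -5/4

Work in coordinates with Y = (0, 0), P = (1, 0), G = (0, 1), T = (-2, 5).
1. S is the centroid of triangle PYT ⇒ S = (-1/3, 5/3)
2. D lies on line ST with SD:DT = -1:5 ⇒ D = (1/12, 5/6)
2·[SPD] = -5/12, 2·[PSG] = 1/3
[SPD]:[PSG] = -5/12:1/3 = -5/4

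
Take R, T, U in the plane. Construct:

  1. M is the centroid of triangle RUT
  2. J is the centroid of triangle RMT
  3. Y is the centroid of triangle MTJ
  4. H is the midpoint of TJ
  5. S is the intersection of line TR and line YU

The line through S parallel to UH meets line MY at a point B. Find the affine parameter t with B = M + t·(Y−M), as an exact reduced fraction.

t = 21/23

Set R = (0, 0), T = (1, 0), U = (0, 1); any affine frame gives the same invariant.
1. M is the centroid of triangle RUT ⇒ M = (1/3, 1/3)
2. J is the centroid of triangle RMT ⇒ J = (4/9, 1/9)
3. Y is the centroid of triangle MTJ ⇒ Y = (16/27, 4/27)
4. H is the midpoint of TJ ⇒ H = (13/18, 1/18)
5. S is the intersection of line TR and line YU ⇒ S = (16/23, 0)
through S parallel to UH: direction (13/18, -17/18); meets MY at B = (118/207, 34/207)
B = M + t·(Y−M) with t = 21/23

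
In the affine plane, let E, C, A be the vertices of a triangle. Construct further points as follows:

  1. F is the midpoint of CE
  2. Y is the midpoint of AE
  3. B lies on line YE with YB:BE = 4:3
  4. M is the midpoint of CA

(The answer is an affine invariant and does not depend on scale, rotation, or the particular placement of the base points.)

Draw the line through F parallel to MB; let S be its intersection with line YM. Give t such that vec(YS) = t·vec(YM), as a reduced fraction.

Choose coordinates E = (0, 0), C = (1, 0), A = (0, 1).
1. F is the midpoint of CE ⇒ F = (1/2, 0)
2. Y is the midpoint of AE ⇒ Y = (0, 1/2)
3. B lies on line YE with YB:BE = 4:3 ⇒ B = (0, 3/14)
4. M is the midpoint of CA ⇒ M = (1/2, 1/2)
through F parallel to MB: direction (-1/2, -2/7); meets YM at S = (11/8, 1/2)
S = Y + t·(M−Y) with t = 11/4

t = 11/4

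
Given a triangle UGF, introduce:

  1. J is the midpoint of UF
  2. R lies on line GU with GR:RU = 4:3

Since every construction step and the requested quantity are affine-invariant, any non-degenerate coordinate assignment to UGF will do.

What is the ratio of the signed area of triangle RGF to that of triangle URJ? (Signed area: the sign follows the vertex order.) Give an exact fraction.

Work in coordinates with U = (0, 0), G = (1, 0), F = (0, 1).
1. J is the midpoint of UF ⇒ J = (0, 1/2)
2. R lies on line GU with GR:RU = 4:3 ⇒ R = (3/7, 0)
2·[RGF] = 4/7, 2·[URJ] = 3/14
[RGF]:[URJ] = 4/7:3/14 = 8/3

[RGF]:[URJ] = 8/3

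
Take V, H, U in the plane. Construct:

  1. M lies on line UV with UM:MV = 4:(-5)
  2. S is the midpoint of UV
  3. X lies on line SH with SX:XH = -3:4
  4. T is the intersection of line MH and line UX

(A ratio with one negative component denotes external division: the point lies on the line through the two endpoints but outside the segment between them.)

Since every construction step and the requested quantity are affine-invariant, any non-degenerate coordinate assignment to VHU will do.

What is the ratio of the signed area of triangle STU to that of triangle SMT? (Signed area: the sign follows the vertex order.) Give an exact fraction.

Set V = (0, 0), H = (1, 0), U = (0, 1); any affine frame gives the same invariant.
1. M lies on line UV with UM:MV = 4:(-5) ⇒ M = (0, 5)
2. S is the midpoint of UV ⇒ S = (0, 1/2)
3. X lies on line SH with SX:XH = -3:4 ⇒ X = (-3, 2)
4. T is the intersection of line MH and line UX ⇒ T = (6/7, 5/7)
2·[STU] = 3/7, 2·[SMT] = -27/7
[STU]:[SMT] = 3/7:-27/7 = -1/9

[STU]:[SMT] = -1/9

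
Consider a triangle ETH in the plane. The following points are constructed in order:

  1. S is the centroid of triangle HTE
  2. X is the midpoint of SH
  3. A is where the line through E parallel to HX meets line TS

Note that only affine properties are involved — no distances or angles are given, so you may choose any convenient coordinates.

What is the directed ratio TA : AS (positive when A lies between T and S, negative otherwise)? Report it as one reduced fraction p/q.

Choose coordinates E = (0, 0), T = (1, 0), H = (0, 1).
1. S is the centroid of triangle HTE ⇒ S = (1/3, 1/3)
2. X is the midpoint of SH ⇒ X = (1/6, 2/3)
3. A is where the line through E parallel to HX meets line TS ⇒ A = (-1/3, 2/3)
A = T + t·(S−T) with t = 2, so TA:AS = t:(1−t) = 2:-1

TA:AS = -2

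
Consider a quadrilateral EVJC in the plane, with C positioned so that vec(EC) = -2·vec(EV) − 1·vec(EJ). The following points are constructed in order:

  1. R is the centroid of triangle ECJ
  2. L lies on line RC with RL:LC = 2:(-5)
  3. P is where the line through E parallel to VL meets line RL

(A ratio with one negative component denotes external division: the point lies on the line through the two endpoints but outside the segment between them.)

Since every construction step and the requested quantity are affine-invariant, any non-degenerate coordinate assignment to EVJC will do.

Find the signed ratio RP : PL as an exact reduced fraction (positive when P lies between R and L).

Assign E = (0, 0), V = (1, 0), J = (0, 1), C = (-2, -1) — the answer is frame-independent, so this choice is without loss of generality.
1. R is the centroid of triangle ECJ ⇒ R = (-2/3, 0)
2. L lies on line RC with RL:LC = 2:(-5) ⇒ L = (2/9, 2/3)
3. P is where the line through E parallel to VL meets line RL ⇒ P = (-14/45, 4/15)
P = R + t·(L−R) with t = 2/5, so RP:PL = t:(1−t) = 2/5:3/5

RP:PL = 2/3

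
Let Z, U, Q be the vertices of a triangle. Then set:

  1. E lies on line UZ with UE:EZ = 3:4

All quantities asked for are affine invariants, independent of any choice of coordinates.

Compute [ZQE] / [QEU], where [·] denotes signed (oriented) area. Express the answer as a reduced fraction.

Set Z = (0, 0), U = (1, 0), Q = (0, 1); any affine frame gives the same invariant.
1. E lies on line UZ with UE:EZ = 3:4 ⇒ E = (4/7, 0)
2·[ZQE] = -4/7, 2·[QEU] = 3/7
[ZQE]:[QEU] = -4/7:3/7 = -4/3

[ZQE]:[QEU] = -4/3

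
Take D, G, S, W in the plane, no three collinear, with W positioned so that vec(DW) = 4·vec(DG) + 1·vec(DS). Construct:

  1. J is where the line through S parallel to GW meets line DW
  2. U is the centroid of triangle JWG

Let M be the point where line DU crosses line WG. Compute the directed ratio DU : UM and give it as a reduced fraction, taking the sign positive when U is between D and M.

Assign D = (0, 0), G = (1, 0), S = (0, 1), W = (4, 1) — the answer is frame-independent, so this choice is without loss of generality.
1. J is where the line through S parallel to GW meets line DW ⇒ J = (-12, -3)
2. U is the centroid of triangle JWG ⇒ U = (-7/3, -2/3)
line DU meets WG at M = (7, 2)
U = D + t·(M−D) with t = -1/3, so DU:UM = -1/3:4/3

DU:UM = -1/4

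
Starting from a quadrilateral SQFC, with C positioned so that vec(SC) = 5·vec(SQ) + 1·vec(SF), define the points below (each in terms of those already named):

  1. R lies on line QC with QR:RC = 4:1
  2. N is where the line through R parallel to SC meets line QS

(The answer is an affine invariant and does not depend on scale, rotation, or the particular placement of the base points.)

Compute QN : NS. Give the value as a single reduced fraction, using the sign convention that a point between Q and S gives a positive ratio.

QN:NS = 4

Set S = (0, 0), Q = (1, 0), F = (0, 1), C = (5, 1); any affine frame gives the same invariant.
1. R lies on line QC with QR:RC = 4:1 ⇒ R = (21/5, 4/5)
2. N is where the line through R parallel to SC meets line QS ⇒ N = (1/5, 0)
N = Q + t·(S−Q) with t = 4/5, so QN:NS = t:(1−t) = 4/5:1/5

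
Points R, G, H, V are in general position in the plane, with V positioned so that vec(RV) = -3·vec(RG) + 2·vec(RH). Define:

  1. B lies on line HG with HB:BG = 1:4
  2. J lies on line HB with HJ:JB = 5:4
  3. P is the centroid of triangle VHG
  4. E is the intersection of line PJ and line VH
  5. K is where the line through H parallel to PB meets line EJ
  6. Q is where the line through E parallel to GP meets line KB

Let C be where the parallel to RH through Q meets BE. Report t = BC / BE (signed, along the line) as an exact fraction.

Assign R = (0, 0), G = (1, 0), H = (0, 1), V = (-3, 2) — the answer is frame-independent, so this choice is without loss of generality.
1. B lies on line HG with HB:BG = 1:4 ⇒ B = (1/5, 4/5)
2. J lies on line HB with HJ:JB = 5:4 ⇒ J = (1/9, 8/9)
3. P is the centroid of triangle VHG ⇒ P = (-2/3, 1)
4. E is the intersection of line PJ and line VH ⇒ E = (1/2, 5/6)
5. K is where the line through H parallel to PB meets line EJ ⇒ K = (13/12, 3/4)
6. Q is where the line through E parallel to GP meets line KB ⇒ Q = (16/27, 7/9)
through Q parallel to RH: direction (0, 1); meets BE at C = (16/27, 205/243)
C = B + t·(E−B) with t = 106/81

t = 106/81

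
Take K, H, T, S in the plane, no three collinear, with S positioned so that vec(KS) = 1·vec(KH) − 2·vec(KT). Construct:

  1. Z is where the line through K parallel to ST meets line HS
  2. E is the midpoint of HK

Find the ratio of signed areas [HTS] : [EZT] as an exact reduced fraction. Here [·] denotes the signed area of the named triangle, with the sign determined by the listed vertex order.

Choose coordinates K = (0, 0), H = (1, 0), T = (0, 1), S = (1, -2).
1. Z is where the line through K parallel to ST meets line HS ⇒ Z = (1, -3)
2. E is the midpoint of HK ⇒ E = (1/2, 0)
2·[HTS] = 2, 2·[EZT] = -1
[HTS]:[EZT] = 2:-1 = -2

[HTS]:[EZT] = -2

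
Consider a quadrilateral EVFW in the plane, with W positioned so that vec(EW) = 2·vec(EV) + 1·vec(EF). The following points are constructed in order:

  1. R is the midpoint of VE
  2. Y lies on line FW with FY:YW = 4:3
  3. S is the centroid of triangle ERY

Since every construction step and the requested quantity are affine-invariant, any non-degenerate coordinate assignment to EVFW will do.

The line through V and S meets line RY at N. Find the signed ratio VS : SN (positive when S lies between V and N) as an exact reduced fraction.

Choose coordinates E = (0, 0), V = (1, 0), F = (0, 1), W = (2, 1).
1. R is the midpoint of VE ⇒ R = (1/2, 0)
2. Y lies on line FW with FY:YW = 4:3 ⇒ Y = (8/7, 1)
3. S is the centroid of triangle ERY ⇒ S = (23/42, 1/3)
line VS meets RY at N = (37/56, 1/4)
S = V + t·(N−V) with t = 4/3, so VS:SN = 4/3:-1/3

VS:SN = -4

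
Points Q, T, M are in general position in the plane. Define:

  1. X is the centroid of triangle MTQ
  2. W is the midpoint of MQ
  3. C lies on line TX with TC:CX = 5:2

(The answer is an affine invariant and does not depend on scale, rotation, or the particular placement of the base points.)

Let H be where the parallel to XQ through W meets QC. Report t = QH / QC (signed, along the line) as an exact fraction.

Assign Q = (0, 0), T = (1, 0), M = (0, 1) — the answer is frame-independent, so this choice is without loss of generality.
1. X is the centroid of triangle MTQ ⇒ X = (1/3, 1/3)
2. W is the midpoint of MQ ⇒ W = (0, 1/2)
3. C lies on line TX with TC:CX = 5:2 ⇒ C = (11/21, 5/21)
through W parallel to XQ: direction (-1/3, -1/3); meets QC at H = (-11/12, -5/12)
H = Q + t·(C−Q) with t = -7/4

t = -7/4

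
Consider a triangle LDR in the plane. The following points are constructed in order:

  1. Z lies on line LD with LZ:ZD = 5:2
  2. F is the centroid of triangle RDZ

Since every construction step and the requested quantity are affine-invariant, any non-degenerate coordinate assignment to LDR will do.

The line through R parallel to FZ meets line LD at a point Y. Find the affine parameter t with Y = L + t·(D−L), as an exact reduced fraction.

Work in coordinates with L = (0, 0), D = (1, 0), R = (0, 1).
1. Z lies on line LD with LZ:ZD = 5:2 ⇒ Z = (5/7, 0)
2. F is the centroid of triangle RDZ ⇒ F = (4/7, 1/3)
through R parallel to FZ: direction (1/7, -1/3); meets LD at Y = (3/7, 0)
Y = L + t·(D−L) with t = 3/7

t = 3/7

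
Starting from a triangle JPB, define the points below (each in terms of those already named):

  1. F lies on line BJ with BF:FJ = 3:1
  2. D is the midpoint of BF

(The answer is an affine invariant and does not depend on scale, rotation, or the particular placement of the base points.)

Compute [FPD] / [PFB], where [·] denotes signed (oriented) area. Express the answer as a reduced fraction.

[FPD]:[PFB] = -1/2

Assign J = (0, 0), P = (1, 0), B = (0, 1) — the answer is frame-independent, so this choice is without loss of generality.
1. F lies on line BJ with BF:FJ = 3:1 ⇒ F = (0, 1/4)
2. D is the midpoint of BF ⇒ D = (0, 5/8)
2·[FPD] = 3/8, 2·[PFB] = -3/4
[FPD]:[PFB] = 3/8:-3/4 = -1/2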